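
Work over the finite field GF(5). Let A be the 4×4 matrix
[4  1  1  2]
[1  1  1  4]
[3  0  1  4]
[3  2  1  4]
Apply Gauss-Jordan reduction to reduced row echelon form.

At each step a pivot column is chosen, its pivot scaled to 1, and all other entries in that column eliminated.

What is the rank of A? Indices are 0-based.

step 1: normalize row 0 (÷4) = (1, 4, 4, 3)
  row 1: subtract 1×row0 = (0, 2, 2, 1)
  row 2: subtract 3×row0 = (0, 3, 4, 0)
  row 3: subtract 3×row0 = (0, 0, 4, 0)
step 2: normalize row 1 (÷2) = (0, 1, 1, 3)
  row 0: subtract 4×row1 = (1, 0, 0, 1)
  row 2: subtract 3×row1 = (0, 0, 1, 1)
step 3: normalize row 2 (÷1) = (0, 0, 1, 1)
  row 1: subtract 1×row2 = (0, 1, 0, 2)
  row 3: subtract 4×row2 = (0, 0, 0, 1)
step 4: normalize row 3 (÷1) = (0, 0, 0, 1)
  row 0: subtract 1×row3 = (1, 0, 0, 0)
  row 1: subtract 2×row3 = (0, 1, 0, 0)
  row 2: subtract 1×row3 = (0, 0, 1, 0)

rank = 4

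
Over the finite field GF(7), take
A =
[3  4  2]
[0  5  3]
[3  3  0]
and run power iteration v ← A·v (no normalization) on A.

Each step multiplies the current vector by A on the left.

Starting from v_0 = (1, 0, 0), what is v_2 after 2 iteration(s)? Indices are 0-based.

v_2 = (1, 2, 2)

v_0 = (1, 0, 0).
v_1 = A·v_0 = (3, 0, 3).
v_2 = A·v_1 = (1, 2, 2).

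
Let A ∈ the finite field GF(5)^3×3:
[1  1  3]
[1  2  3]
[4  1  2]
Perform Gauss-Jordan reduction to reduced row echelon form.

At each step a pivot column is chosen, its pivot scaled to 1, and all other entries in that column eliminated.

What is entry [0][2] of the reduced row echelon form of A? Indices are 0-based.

M[0][2] = 3

step 1: normalize row 0 (÷1) = (1, 1, 3)
  row 1: subtract 1×row0 = (0, 1, 0)
  row 2: subtract 4×row0 = (0, 2, 0)
step 2: normalize row 1 (÷1) = (0, 1, 0)
  row 0: subtract 1×row1 = (1, 0, 3)
  row 2: subtract 2×row1 = (0, 0, 0)
skip col 2 (zero from row 2)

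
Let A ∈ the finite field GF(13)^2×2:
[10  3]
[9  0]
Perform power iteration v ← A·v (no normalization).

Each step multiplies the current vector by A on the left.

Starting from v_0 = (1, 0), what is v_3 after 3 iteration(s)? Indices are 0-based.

v_3 = (6, 12)

v_0 = (1, 0).
v_1 = A·v_0 = (10, 9).
v_2 = A·v_1 = (10, 12).
v_3 = A·v_2 = (6, 12).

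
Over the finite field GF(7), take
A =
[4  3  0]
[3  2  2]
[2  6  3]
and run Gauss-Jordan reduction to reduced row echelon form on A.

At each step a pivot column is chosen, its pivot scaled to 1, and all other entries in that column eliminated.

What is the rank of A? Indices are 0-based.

rank = 3

pivot(0,0)=4: scale R0 → (1, 6, 0)
  clear (1,0): R1 −= (3)R0 → (0, 5, 2)
  clear (2,0): R2 −= (2)R0 → (0, 1, 3)
pivot(1,1)=5: scale R1 → (0, 1, 6)
  clear (0,1): R0 −= (6)R1 → (1, 0, 6)
  clear (2,1): R2 −= (1)R1 → (0, 0, 4)
pivot(2,2)=4: scale R2 → (0, 0, 1)
  clear (0,2): R0 −= (6)R2 → (1, 0, 0)
  clear (1,2): R1 −= (6)R2 → (0, 1, 0)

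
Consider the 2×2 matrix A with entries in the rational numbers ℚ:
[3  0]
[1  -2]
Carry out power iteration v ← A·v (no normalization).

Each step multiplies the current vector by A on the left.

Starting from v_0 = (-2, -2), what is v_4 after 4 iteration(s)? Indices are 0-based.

v_0 = (-2, -2).
v_1 = A·v_0 = (-6, 2).
v_2 = A·v_1 = (-18, -10).
v_3 = A·v_2 = (-54, 2).
v_4 = A·v_3 = (-162, -58).

v_4 = (-162, -58)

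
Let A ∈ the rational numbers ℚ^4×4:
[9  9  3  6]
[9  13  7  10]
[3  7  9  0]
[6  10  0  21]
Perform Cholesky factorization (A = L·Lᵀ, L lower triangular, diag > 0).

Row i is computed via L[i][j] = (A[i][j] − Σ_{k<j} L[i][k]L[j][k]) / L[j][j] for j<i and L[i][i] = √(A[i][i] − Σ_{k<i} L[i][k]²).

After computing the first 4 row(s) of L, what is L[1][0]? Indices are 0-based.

L[1][0] = 3

Step 1: L[0][0] = √(9) = 3.
  L[1][0] = (9) / L[0][0] = 3.
Step 2: L[1][1] = √(4) = 2.
  L[2][0] = (3) / L[0][0] = 1.
  L[2][1] = (4) / L[1][1] = 2.
Step 3: L[2][2] = √(4) = 2.
  L[3][0] = (6) / L[0][0] = 2.
  L[3][1] = (4) / L[1][1] = 2.
  L[3][2] = (-6) / L[2][2] = -3.
Step 4: L[3][3] = √(4) = 2.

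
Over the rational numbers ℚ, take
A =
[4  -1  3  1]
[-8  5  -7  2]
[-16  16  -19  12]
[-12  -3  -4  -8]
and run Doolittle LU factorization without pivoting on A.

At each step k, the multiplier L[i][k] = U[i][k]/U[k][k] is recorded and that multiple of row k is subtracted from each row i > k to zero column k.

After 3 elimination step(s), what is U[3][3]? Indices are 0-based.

U[3][3] = 3

k=0: U[0][0]=4
  eliminate (1,0): mult=-2, new row 1: (0, 3, -1, 4); set L[1][0]=-2
  eliminate (2,0): mult=-4, new row 2: (0, 12, -7, 16); set L[2][0]=-4
  eliminate (3,0): mult=-3, new row 3: (0, -6, 5, -5); set L[3][0]=-3
k=1: U[1][1]=3
  eliminate (2,1): mult=4, new row 2: (0, 0, -3, 0); set L[2][1]=4
  eliminate (3,1): mult=-2, new row 3: (0, 0, 3, 3); set L[3][1]=-2
k=2: U[2][2]=-3
  eliminate (3,2): mult=-1, new row 3: (0, 0, 0, 3); set L[3][2]=-1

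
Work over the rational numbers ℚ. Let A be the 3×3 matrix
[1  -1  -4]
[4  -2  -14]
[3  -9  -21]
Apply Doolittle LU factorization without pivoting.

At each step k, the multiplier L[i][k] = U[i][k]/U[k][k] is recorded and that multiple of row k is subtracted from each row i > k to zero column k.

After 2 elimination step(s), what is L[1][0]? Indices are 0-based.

k=0: U[0][0]=1
  eliminate (1,0): mult=4, new row 1: (0, 2, 2); set L[1][0]=4
  eliminate (2,0): mult=3, new row 2: (0, -6, -9); set L[2][0]=3
k=1: U[1][1]=2
  eliminate (2,1): mult=-3, new row 2: (0, 0, -3); set L[2][1]=-3

L[1][0] = 4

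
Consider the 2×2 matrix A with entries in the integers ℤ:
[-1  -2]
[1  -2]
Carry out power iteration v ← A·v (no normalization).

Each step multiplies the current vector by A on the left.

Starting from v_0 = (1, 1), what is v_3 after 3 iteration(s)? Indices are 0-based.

v_0 = (1, 1).
v_1 = A·v_0 = (-3, -1).
v_2 = A·v_1 = (5, -1).
v_3 = A·v_2 = (-3, 7).

v_3 = (-3, 7)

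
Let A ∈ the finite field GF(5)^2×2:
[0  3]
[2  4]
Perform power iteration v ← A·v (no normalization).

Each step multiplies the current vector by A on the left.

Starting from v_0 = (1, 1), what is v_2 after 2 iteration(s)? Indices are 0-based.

v_2 = (3, 0)

v_0 = (1, 1).
v_1 = A·v_0 = (3, 1).
v_2 = A·v_1 = (3, 0).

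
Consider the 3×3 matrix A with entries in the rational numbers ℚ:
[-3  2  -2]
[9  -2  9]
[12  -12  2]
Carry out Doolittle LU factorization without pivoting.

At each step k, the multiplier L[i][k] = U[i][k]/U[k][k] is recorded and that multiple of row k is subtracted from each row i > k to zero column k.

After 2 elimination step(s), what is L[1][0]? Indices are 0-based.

Step 1: pivot at (0,0) is -3.
  row1 ← row1 − (-3)·row0  ⇒  L[1][0]=-3, U row1=(0, 4, 3)
  row2 ← row2 − (-4)·row0  ⇒  L[2][0]=-4, U row2=(0, -4, -6)
Step 2: pivot at (1,1) is 4.
  row2 ← row2 − (-1)·row1  ⇒  L[2][1]=-1, U row2=(0, 0, -3)

L[1][0] = -3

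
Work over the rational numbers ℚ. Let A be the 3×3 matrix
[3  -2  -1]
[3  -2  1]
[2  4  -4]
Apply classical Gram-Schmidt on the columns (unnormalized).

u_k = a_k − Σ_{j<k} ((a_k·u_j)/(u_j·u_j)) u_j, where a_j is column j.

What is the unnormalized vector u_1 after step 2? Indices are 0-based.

u_1 = (-16/11, -16/11, 48/11)

Step 1: u_0 = a_0 = (3, 3, 2).
Step 2: u_1 = a_1 − (-2/11)·u_0 = (-16/11, -16/11, 48/11).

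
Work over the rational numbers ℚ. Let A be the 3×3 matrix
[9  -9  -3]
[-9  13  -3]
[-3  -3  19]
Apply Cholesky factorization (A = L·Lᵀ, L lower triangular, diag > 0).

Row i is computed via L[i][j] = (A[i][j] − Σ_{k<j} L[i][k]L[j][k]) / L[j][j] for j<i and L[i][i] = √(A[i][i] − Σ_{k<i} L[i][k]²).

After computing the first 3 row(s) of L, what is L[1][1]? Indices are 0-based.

Step 1: L[0][0] = √(9) = 3.
  L[1][0] = (-9) / L[0][0] = -3.
Step 2: L[1][1] = √(4) = 2.
  L[2][0] = (-3) / L[0][0] = -1.
  L[2][1] = (-6) / L[1][1] = -3.
Step 3: L[2][2] = √(9) = 3.

L[1][1] = 2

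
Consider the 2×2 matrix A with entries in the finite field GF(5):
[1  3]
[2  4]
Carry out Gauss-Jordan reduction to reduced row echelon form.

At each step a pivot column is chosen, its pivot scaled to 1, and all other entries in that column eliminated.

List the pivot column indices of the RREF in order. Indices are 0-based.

pivot columns: 0, 1

step 1: normalize row 0 (÷1) = (1, 3)
  row 1: subtract 2×row0 = (0, 3)
step 2: normalize row 1 (÷3) = (0, 1)
  row 0: subtract 3×row1 = (1, 0)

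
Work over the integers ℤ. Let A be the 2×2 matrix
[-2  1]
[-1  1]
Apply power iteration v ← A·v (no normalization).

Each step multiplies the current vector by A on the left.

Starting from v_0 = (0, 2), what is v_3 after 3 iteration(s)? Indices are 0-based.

v_0 = (0, 2).
v_1 = A·v_0 = (2, 2).
v_2 = A·v_1 = (-2, 0).
v_3 = A·v_2 = (4, 2).

v_3 = (4, 2)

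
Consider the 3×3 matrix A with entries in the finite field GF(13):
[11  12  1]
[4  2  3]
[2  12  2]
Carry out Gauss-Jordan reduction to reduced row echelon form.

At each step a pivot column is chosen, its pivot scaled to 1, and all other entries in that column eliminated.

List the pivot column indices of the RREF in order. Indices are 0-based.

pivot columns: 0, 1, 2

step 1: normalize row 0 (÷11) = (1, 7, 6)
  row 1: subtract 4×row0 = (0, 0, 5)
  row 2: subtract 2×row0 = (0, 11, 3)
step 2: exchange rows 1,2
step 2: normalize row 1 (÷11) = (0, 1, 5)
  row 0: subtract 7×row1 = (1, 0, 10)
step 3: normalize row 2 (÷5) = (0, 0, 1)
  row 0: subtract 10×row2 = (1, 0, 0)
  row 1: subtract 5×row2 = (0, 1, 0)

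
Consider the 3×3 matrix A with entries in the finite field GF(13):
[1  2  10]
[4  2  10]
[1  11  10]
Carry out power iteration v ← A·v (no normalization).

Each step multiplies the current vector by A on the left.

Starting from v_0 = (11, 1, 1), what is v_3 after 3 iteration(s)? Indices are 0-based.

v_0 = (11, 1, 1).
v_1 = A·v_0 = (10, 4, 6).
v_2 = A·v_1 = (0, 4, 10).
v_3 = A·v_2 = (4, 4, 1).

v_3 = (4, 4, 1)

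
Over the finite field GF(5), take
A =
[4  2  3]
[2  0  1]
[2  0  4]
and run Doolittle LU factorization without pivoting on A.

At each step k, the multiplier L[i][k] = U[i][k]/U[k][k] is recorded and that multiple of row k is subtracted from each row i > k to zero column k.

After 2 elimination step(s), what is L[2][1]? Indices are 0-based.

Step 1: pivot at (0,0) is 4.
  row1 ← row1 − (3)·row0  ⇒  L[1][0]=3, U row1=(0, 4, 2)
  row2 ← row2 − (3)·row0  ⇒  L[2][0]=3, U row2=(0, 4, 0)
Step 2: pivot at (1,1) is 4.
  row2 ← row2 − (1)·row1  ⇒  L[2][1]=1, U row2=(0, 0, 3)

L[2][1] = 1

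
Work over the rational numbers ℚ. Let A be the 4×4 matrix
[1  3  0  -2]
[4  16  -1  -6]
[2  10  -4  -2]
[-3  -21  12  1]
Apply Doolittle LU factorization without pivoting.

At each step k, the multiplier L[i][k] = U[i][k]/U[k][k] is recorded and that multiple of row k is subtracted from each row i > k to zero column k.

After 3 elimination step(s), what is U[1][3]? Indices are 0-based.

U[1][3] = 2

[col 0] pivot 1
  R1 -= 4*R0 → (0, 4, -1, 2)  (L[1][0] := 4)
  R2 -= 2*R0 → (0, 4, -4, 2)  (L[2][0] := 2)
  R3 -= -3*R0 → (0, -12, 12, -5)  (L[3][0] := -3)
[col 1] pivot 4
  R2 -= 1*R1 → (0, 0, -3, 0)  (L[2][1] := 1)
  R3 -= -3*R1 → (0, 0, 9, 1)  (L[3][1] := -3)
[col 2] pivot -3
  R3 -= -3*R2 → (0, 0, 0, 1)  (L[3][2] := -3)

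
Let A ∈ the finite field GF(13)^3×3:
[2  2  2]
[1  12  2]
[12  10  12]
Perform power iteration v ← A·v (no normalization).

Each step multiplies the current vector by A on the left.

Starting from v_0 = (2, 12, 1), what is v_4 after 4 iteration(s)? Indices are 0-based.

v_4 = (1, 10, 5)

v_0 = (2, 12, 1).
v_1 = A·v_0 = (4, 5, 0).
v_2 = A·v_1 = (5, 12, 7).
v_3 = A·v_2 = (9, 7, 4).
v_4 = A·v_3 = (1, 10, 5).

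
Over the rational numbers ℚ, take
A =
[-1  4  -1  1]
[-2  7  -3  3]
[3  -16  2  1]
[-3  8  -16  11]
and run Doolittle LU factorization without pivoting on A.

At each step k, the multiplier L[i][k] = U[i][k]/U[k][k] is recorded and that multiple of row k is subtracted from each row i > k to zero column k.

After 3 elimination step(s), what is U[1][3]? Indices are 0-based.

U[1][3] = 1

[col 0] pivot -1
  R1 -= 2*R0 → (0, -1, -1, 1)  (L[1][0] := 2)
  R2 -= -3*R0 → (0, -4, -1, 4)  (L[2][0] := -3)
  R3 -= 3*R0 → (0, -4, -13, 8)  (L[3][0] := 3)
[col 1] pivot -1
  R2 -= 4*R1 → (0, 0, 3, 0)  (L[2][1] := 4)
  R3 -= 4*R1 → (0, 0, -9, 4)  (L[3][1] := 4)
[col 2] pivot 3
  R3 -= -3*R2 → (0, 0, 0, 4)  (L[3][2] := -3)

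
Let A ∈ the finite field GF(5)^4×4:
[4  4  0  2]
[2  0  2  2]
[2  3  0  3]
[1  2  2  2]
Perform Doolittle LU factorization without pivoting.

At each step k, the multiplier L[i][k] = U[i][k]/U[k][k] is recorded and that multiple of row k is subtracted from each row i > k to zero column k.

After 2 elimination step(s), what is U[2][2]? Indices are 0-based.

U[2][2] = 1

Step 1: pivot at (0,0) is 4.
  row1 ← row1 − (3)·row0  ⇒  L[1][0]=3, U row1=(0, 3, 2, 1)
  row2 ← row2 − (3)·row0  ⇒  L[2][0]=3, U row2=(0, 1, 0, 2)
  row3 ← row3 − (4)·row0  ⇒  L[3][0]=4, U row3=(0, 1, 2, 4)
Step 2: pivot at (1,1) is 3.
  row2 ← row2 − (2)·row1  ⇒  L[2][1]=2, U row2=(0, 0, 1, 0)
  row3 ← row3 − (2)·row1  ⇒  L[3][1]=2, U row3=(0, 0, 3, 2)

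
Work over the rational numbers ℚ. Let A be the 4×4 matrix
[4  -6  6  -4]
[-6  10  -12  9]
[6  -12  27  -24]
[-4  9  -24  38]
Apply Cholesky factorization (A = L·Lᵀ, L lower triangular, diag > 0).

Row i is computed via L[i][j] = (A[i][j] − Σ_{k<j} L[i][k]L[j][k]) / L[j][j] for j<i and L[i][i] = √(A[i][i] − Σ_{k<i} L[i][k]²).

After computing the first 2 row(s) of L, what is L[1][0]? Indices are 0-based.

Step 1: L[0][0] = √(4) = 2.
  L[1][0] = (-6) / L[0][0] = -3.
Step 2: L[1][1] = √(1) = 1.

L[1][0] = -3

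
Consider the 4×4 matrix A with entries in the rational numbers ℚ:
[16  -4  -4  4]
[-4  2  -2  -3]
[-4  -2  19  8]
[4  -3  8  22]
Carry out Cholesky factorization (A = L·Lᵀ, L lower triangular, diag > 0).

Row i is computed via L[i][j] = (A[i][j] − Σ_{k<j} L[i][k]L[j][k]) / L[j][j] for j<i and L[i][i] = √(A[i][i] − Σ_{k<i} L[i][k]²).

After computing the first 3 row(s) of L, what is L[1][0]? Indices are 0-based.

L[1][0] = -1

Step 1: L[0][0] = √(16) = 4.
  L[1][0] = (-4) / L[0][0] = -1.
Step 2: L[1][1] = √(1) = 1.
  L[2][0] = (-4) / L[0][0] = -1.
  L[2][1] = (-3) / L[1][1] = -3.
Step 3: L[2][2] = √(9) = 3.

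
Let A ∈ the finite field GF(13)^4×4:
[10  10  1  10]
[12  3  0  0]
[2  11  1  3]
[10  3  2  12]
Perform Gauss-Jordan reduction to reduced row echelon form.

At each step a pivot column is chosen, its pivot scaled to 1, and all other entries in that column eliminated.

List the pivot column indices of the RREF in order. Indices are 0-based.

pivot columns: 0, 1, 2, 3

step 1: normalize row 0 (÷10) = (1, 1, 4, 1)
  row 1: subtract 12×row0 = (0, 4, 4, 1)
  row 2: subtract 2×row0 = (0, 9, 6, 1)
  row 3: subtract 10×row0 = (0, 6, 1, 2)
step 2: normalize row 1 (÷4) = (0, 1, 1, 10)
  row 0: subtract 1×row1 = (1, 0, 3, 4)
  row 2: subtract 9×row1 = (0, 0, 10, 2)
  row 3: subtract 6×row1 = (0, 0, 8, 7)
step 3: normalize row 2 (÷10) = (0, 0, 1, 8)
  row 0: subtract 3×row2 = (1, 0, 0, 6)
  row 1: subtract 1×row2 = (0, 1, 0, 2)
  row 3: subtract 8×row2 = (0, 0, 0, 8)
step 4: normalize row 3 (÷8) = (0, 0, 0, 1)
  row 0: subtract 6×row3 = (1, 0, 0, 0)
  row 1: subtract 2×row3 = (0, 1, 0, 0)
  row 2: subtract 8×row3 = (0, 0, 1, 0)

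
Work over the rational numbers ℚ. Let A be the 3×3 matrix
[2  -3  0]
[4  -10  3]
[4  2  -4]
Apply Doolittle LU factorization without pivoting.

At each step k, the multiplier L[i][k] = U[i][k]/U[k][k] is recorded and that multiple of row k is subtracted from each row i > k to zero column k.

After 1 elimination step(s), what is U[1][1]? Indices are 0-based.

U[1][1] = -4

[col 0] pivot 2
  R1 -= 2*R0 → (0, -4, 3)  (L[1][0] := 2)
  R2 -= 2*R0 → (0, 8, -4)  (L[2][0] := 2)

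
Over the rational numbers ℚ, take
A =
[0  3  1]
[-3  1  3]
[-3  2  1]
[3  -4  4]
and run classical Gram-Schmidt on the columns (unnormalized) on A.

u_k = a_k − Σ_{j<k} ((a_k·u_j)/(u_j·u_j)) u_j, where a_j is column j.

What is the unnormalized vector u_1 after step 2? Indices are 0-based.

u_1 = (3, -4/3, -1/3, -5/3)

Step 1: u_0 = a_0 = (0, -3, -3, 3).
Step 2: u_1 = a_1 − (-7/9)·u_0 = (3, -4/3, -1/3, -5/3).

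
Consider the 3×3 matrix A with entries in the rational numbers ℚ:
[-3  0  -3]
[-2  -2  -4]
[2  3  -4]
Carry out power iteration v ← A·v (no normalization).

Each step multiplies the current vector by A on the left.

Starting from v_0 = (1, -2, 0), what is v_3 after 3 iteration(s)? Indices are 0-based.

v_0 = (1, -2, 0).
v_1 = A·v_0 = (-3, 2, -4).
v_2 = A·v_1 = (21, 18, 16).
v_3 = A·v_2 = (-111, -142, 32).

v_3 = (-111, -142, 32)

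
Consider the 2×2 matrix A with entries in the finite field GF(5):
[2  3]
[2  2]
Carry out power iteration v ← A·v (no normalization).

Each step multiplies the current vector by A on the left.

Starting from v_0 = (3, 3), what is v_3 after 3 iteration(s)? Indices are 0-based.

v_0 = (3, 3).
v_1 = A·v_0 = (0, 2).
v_2 = A·v_1 = (1, 4).
v_3 = A·v_2 = (4, 0).

v_3 = (4, 0)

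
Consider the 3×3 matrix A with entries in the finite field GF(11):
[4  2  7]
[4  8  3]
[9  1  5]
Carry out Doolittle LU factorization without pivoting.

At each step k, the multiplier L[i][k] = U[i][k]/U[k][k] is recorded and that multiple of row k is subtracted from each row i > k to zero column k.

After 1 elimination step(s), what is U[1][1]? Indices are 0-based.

k=0: U[0][0]=4
  eliminate (1,0): mult=1, new row 1: (0, 6, 7); set L[1][0]=1
  eliminate (2,0): mult=5, new row 2: (0, 2, 3); set L[2][0]=5

U[1][1] = 6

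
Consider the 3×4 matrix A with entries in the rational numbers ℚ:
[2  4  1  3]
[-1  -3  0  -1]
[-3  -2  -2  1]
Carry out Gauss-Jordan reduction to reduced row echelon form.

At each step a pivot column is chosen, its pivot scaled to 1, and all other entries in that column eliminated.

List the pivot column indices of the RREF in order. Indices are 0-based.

step 1: normalize row 0 (÷2) = (1, 2, 1/2, 3/2)
  row 1: subtract -1×row0 = (0, -1, 1/2, 1/2)
  row 2: subtract -3×row0 = (0, 4, -1/2, 11/2)
step 2: normalize row 1 (÷-1) = (0, 1, -1/2, -1/2)
  row 0: subtract 2×row1 = (1, 0, 3/2, 5/2)
  row 2: subtract 4×row1 = (0, 0, 3/2, 15/2)
step 3: normalize row 2 (÷3/2) = (0, 0, 1, 5)
  row 0: subtract 3/2×row2 = (1, 0, 0, -5)
  row 1: subtract -1/2×row2 = (0, 1, 0, 2)

pivot columns: 0, 1, 2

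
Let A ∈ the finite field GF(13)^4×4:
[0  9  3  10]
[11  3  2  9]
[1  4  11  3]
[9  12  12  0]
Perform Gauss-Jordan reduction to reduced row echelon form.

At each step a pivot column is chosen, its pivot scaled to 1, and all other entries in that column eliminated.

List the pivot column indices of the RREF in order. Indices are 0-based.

step 1: exchange rows 0,1
step 1: normalize row 0 (÷11) = (1, 5, 12, 2)
  row 2: subtract 1×row0 = (0, 12, 12, 1)
  row 3: subtract 9×row0 = (0, 6, 8, 8)
step 2: normalize row 1 (÷9) = (0, 1, 9, 4)
  row 0: subtract 5×row1 = (1, 0, 6, 8)
  row 2: subtract 12×row1 = (0, 0, 8, 5)
  row 3: subtract 6×row1 = (0, 0, 6, 10)
step 3: normalize row 2 (÷8) = (0, 0, 1, 12)
  row 0: subtract 6×row2 = (1, 0, 0, 1)
  row 1: subtract 9×row2 = (0, 1, 0, 0)
  row 3: subtract 6×row2 = (0, 0, 0, 3)
step 4: normalize row 3 (÷3) = (0, 0, 0, 1)
  row 0: subtract 1×row3 = (1, 0, 0, 0)
  row 2: subtract 12×row3 = (0, 0, 1, 0)

pivot columns: 0, 1, 2, 3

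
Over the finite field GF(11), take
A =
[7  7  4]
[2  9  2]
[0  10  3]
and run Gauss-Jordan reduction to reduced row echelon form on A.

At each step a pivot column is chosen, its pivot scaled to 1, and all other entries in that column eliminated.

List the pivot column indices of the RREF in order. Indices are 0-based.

step 1: normalize row 0 (÷7) = (1, 1, 10)
  row 1: subtract 2×row0 = (0, 7, 4)
step 2: normalize row 1 (÷7) = (0, 1, 10)
  row 0: subtract 1×row1 = (1, 0, 0)
  row 2: subtract 10×row1 = (0, 0, 2)
step 3: normalize row 2 (÷2) = (0, 0, 1)
  row 1: subtract 10×row2 = (0, 1, 0)

pivot columns: 0, 1, 2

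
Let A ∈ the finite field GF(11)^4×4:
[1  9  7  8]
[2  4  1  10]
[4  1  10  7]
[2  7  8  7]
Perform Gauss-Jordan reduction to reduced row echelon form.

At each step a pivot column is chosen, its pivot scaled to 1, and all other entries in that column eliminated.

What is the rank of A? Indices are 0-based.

rank = 4

step 1: normalize row 0 (÷1) = (1, 9, 7, 8)
  row 1: subtract 2×row0 = (0, 8, 9, 5)
  row 2: subtract 4×row0 = (0, 9, 4, 8)
  row 3: subtract 2×row0 = (0, 0, 5, 2)
step 2: normalize row 1 (÷8) = (0, 1, 8, 2)
  row 0: subtract 9×row1 = (1, 0, 1, 1)
  row 2: subtract 9×row1 = (0, 0, 9, 1)
step 3: normalize row 2 (÷9) = (0, 0, 1, 5)
  row 0: subtract 1×row2 = (1, 0, 0, 7)
  row 1: subtract 8×row2 = (0, 1, 0, 6)
  row 3: subtract 5×row2 = (0, 0, 0, 10)
step 4: normalize row 3 (÷10) = (0, 0, 0, 1)
  row 0: subtract 7×row3 = (1, 0, 0, 0)
  row 1: subtract 6×row3 = (0, 1, 0, 0)
  row 2: subtract 5×row3 = (0, 0, 1, 0)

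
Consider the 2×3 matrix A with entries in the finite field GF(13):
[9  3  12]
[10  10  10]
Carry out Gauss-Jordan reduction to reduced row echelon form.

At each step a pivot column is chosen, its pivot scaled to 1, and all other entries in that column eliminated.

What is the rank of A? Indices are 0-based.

rank = 2

[1] R0 /= 9  ⇒  (1, 9, 10)
     R1 -= 10·R0  ⇒  (0, 11, 1)
[2] R1 /= 11  ⇒  (0, 1, 6)
     R0 -= 9·R1  ⇒  (1, 0, 8)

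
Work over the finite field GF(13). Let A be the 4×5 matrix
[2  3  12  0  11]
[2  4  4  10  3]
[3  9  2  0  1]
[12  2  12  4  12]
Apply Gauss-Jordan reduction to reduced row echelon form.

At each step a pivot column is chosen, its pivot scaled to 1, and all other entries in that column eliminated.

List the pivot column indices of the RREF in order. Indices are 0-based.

pivot(0,0)=2: scale R0 → (1, 8, 6, 0, 12)
  clear (1,0): R1 −= (2)R0 → (0, 1, 5, 10, 5)
  clear (2,0): R2 −= (3)R0 → (0, 11, 10, 0, 4)
  clear (3,0): R3 −= (12)R0 → (0, 10, 5, 4, 11)
pivot(1,1)=1: scale R1 → (0, 1, 5, 10, 5)
  clear (0,1): R0 −= (8)R1 → (1, 0, 5, 11, 11)
  clear (2,1): R2 −= (11)R1 → (0, 0, 7, 7, 1)
  clear (3,1): R3 −= (10)R1 → (0, 0, 7, 8, 0)
pivot(2,2)=7: scale R2 → (0, 0, 1, 1, 2)
  clear (0,2): R0 −= (5)R2 → (1, 0, 0, 6, 1)
  clear (1,2): R1 −= (5)R2 → (0, 1, 0, 5, 8)
  clear (3,2): R3 −= (7)R2 → (0, 0, 0, 1, 12)
pivot(3,3)=1: scale R3 → (0, 0, 0, 1, 12)
  clear (0,3): R0 −= (6)R3 → (1, 0, 0, 0, 7)
  clear (1,3): R1 −= (5)R3 → (0, 1, 0, 0, 0)
  clear (2,3): R2 −= (1)R3 → (0, 0, 1, 0, 3)

pivot columns: 0, 1, 2, 3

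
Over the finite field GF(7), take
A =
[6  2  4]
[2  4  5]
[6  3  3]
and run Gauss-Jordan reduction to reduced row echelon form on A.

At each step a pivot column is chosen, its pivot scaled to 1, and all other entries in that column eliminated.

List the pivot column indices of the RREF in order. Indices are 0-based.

pivot columns: 0, 1

pivot(0,0)=6: scale R0 → (1, 5, 3)
  clear (1,0): R1 −= (2)R0 → (0, 1, 6)
  clear (2,0): R2 −= (6)R0 → (0, 1, 6)
pivot(1,1)=1: scale R1 → (0, 1, 6)
  clear (0,1): R0 −= (5)R1 → (1, 0, 1)
  clear (2,1): R2 −= (1)R1 → (0, 0, 0)
col 2: no nonzero at/below row 2; advance.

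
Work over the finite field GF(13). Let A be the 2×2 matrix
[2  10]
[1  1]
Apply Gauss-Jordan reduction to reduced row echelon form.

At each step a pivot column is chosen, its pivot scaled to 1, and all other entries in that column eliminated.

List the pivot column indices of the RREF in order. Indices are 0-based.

pivot(0,0)=2: scale R0 → (1, 5)
  clear (1,0): R1 −= (1)R0 → (0, 9)
pivot(1,1)=9: scale R1 → (0, 1)
  clear (0,1): R0 −= (5)R1 → (1, 0)

pivot columns: 0, 1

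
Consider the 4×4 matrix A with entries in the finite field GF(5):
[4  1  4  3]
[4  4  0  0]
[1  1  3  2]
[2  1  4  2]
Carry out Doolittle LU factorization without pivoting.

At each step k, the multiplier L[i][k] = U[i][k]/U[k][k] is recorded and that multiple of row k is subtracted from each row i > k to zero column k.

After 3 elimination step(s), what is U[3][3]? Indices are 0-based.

k=0: U[0][0]=4
  eliminate (1,0): mult=1, new row 1: (0, 3, 1, 2); set L[1][0]=1
  eliminate (2,0): mult=4, new row 2: (0, 2, 2, 0); set L[2][0]=4
  eliminate (3,0): mult=3, new row 3: (0, 3, 2, 3); set L[3][0]=3
k=1: U[1][1]=3
  eliminate (2,1): mult=4, new row 2: (0, 0, 3, 2); set L[2][1]=4
  eliminate (3,1): mult=1, new row 3: (0, 0, 1, 1); set L[3][1]=1
k=2: U[2][2]=3
  eliminate (3,2): mult=2, new row 3: (0, 0, 0, 2); set L[3][2]=2

U[3][3] = 2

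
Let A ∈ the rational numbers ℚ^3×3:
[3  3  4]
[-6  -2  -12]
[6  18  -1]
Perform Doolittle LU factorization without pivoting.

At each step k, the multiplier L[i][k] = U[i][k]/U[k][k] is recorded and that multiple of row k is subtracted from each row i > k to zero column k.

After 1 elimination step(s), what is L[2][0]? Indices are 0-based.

k=0: U[0][0]=3
  eliminate (1,0): mult=-2, new row 1: (0, 4, -4); set L[1][0]=-2
  eliminate (2,0): mult=2, new row 2: (0, 12, -9); set L[2][0]=2

L[2][0] = 2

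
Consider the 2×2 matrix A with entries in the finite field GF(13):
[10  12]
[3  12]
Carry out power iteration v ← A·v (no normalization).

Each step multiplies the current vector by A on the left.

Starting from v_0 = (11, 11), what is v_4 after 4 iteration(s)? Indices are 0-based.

v_4 = (5, 2)

v_0 = (11, 11).
v_1 = A·v_0 = (8, 9).
v_2 = A·v_1 = (6, 2).
v_3 = A·v_2 = (6, 3).
v_4 = A·v_3 = (5, 2).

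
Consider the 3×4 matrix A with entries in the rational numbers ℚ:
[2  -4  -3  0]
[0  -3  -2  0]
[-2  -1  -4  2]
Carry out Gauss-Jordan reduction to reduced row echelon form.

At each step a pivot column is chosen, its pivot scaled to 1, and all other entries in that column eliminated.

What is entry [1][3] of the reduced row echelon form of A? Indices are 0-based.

M[1][3] = 4/11

pivot(0,0)=2: scale R0 → (1, -2, -3/2, 0)
  clear (2,0): R2 −= (-2)R0 → (0, -5, -7, 2)
pivot(1,1)=-3: scale R1 → (0, 1, 2/3, 0)
  clear (0,1): R0 −= (-2)R1 → (1, 0, -1/6, 0)
  clear (2,1): R2 −= (-5)R1 → (0, 0, -11/3, 2)
pivot(2,2)=-11/3: scale R2 → (0, 0, 1, -6/11)
  clear (0,2): R0 −= (-1/6)R2 → (1, 0, 0, -1/11)
  clear (1,2): R1 −= (2/3)R2 → (0, 1, 0, 4/11)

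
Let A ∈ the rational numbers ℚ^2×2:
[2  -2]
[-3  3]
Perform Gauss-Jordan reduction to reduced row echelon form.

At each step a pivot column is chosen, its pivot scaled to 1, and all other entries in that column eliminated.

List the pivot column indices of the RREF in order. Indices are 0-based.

pivot columns: 0

pivot(0,0)=2: scale R0 → (1, -1)
  clear (1,0): R1 −= (-3)R0 → (0, 0)
col 1: no nonzero at/below row 1; advance.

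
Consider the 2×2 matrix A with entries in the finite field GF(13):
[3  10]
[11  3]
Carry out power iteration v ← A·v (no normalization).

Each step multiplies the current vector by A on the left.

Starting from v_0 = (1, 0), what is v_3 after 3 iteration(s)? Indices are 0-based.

v_3 = (3, 12)

v_0 = (1, 0).
v_1 = A·v_0 = (3, 11).
v_2 = A·v_1 = (2, 1).
v_3 = A·v_2 = (3, 12).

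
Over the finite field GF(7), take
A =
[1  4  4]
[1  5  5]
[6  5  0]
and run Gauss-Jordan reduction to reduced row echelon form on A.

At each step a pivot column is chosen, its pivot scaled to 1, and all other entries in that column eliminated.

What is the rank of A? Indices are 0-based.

step 1: normalize row 0 (÷1) = (1, 4, 4)
  row 1: subtract 1×row0 = (0, 1, 1)
  row 2: subtract 6×row0 = (0, 2, 4)
step 2: normalize row 1 (÷1) = (0, 1, 1)
  row 0: subtract 4×row1 = (1, 0, 0)
  row 2: subtract 2×row1 = (0, 0, 2)
step 3: normalize row 2 (÷2) = (0, 0, 1)
  row 1: subtract 1×row2 = (0, 1, 0)

rank = 3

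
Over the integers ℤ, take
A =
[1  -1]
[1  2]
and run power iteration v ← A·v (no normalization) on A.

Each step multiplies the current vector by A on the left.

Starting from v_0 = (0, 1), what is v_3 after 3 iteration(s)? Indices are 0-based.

v_0 = (0, 1).
v_1 = A·v_0 = (-1, 2).
v_2 = A·v_1 = (-3, 3).
v_3 = A·v_2 = (-6, 3).

v_3 = (-6, 3)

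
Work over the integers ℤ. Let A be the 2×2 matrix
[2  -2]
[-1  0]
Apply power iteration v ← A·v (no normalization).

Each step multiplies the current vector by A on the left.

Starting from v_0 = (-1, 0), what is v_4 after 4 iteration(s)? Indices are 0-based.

v_0 = (-1, 0).
v_1 = A·v_0 = (-2, 1).
v_2 = A·v_1 = (-6, 2).
v_3 = A·v_2 = (-16, 6).
v_4 = A·v_3 = (-44, 16).

v_4 = (-44, 16)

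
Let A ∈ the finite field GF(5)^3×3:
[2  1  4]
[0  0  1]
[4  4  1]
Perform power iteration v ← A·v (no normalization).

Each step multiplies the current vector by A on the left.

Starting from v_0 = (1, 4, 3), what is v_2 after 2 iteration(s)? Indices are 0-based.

v_0 = (1, 4, 3).
v_1 = A·v_0 = (3, 3, 3).
v_2 = A·v_1 = (1, 3, 2).

v_2 = (1, 3, 2)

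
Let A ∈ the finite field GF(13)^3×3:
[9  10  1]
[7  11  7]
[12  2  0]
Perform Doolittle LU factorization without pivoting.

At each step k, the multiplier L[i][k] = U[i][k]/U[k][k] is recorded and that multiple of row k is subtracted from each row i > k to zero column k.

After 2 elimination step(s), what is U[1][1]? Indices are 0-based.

k=0: U[0][0]=9
  eliminate (1,0): mult=8, new row 1: (0, 9, 12); set L[1][0]=8
  eliminate (2,0): mult=10, new row 2: (0, 6, 3); set L[2][0]=10
k=1: U[1][1]=9
  eliminate (2,1): mult=5, new row 2: (0, 0, 8); set L[2][1]=5

U[1][1] = 9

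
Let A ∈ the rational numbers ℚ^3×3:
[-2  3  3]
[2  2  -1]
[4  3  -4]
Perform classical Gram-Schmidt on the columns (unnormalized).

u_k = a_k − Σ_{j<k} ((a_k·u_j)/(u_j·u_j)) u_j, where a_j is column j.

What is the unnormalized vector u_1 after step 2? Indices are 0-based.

u_1 = (23/6, 7/6, 4/3)

Step 1: u_0 = a_0 = (-2, 2, 4).
Step 2: u_1 = a_1 − (5/12)·u_0 = (23/6, 7/6, 4/3).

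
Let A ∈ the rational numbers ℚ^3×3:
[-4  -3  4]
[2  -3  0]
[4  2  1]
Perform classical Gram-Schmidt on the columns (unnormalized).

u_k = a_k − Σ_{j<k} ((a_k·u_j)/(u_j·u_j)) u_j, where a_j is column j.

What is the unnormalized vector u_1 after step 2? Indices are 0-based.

u_1 = (-13/9, -34/9, 4/9)

Step 1: u_0 = a_0 = (-4, 2, 4).
Step 2: u_1 = a_1 − (7/18)·u_0 = (-13/9, -34/9, 4/9).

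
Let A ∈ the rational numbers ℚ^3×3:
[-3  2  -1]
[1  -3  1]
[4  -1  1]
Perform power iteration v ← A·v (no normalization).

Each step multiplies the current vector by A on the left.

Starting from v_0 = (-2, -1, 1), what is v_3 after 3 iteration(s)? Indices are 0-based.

v_0 = (-2, -1, 1).
v_1 = A·v_0 = (3, 2, -6).
v_2 = A·v_1 = (1, -9, 4).
v_3 = A·v_2 = (-25, 32, 17).

v_3 = (-25, 32, 17)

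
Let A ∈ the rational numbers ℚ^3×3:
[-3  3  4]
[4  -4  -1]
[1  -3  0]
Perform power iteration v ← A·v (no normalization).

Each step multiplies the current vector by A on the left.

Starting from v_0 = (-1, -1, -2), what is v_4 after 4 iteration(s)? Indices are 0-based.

v_4 = (2546, -2684, -1298)

v_0 = (-1, -1, -2).
v_1 = A·v_0 = (-8, 2, 2).
v_2 = A·v_1 = (38, -42, -14).
v_3 = A·v_2 = (-296, 334, 164).
v_4 = A·v_3 = (2546, -2684, -1298).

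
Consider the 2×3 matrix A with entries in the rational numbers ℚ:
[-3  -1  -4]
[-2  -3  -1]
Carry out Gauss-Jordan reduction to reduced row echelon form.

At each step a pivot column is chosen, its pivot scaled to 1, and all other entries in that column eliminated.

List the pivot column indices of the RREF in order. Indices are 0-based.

pivot(0,0)=-3: scale R0 → (1, 1/3, 4/3)
  clear (1,0): R1 −= (-2)R0 → (0, -7/3, 5/3)
pivot(1,1)=-7/3: scale R1 → (0, 1, -5/7)
  clear (0,1): R0 −= (1/3)R1 → (1, 0, 11/7)

pivot columns: 0, 1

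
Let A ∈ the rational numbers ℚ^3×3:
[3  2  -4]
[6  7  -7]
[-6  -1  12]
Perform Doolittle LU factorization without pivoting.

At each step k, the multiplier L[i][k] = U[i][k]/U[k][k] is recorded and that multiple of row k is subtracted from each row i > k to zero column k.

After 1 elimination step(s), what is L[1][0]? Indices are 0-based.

[col 0] pivot 3
  R1 -= 2*R0 → (0, 3, 1)  (L[1][0] := 2)
  R2 -= -2*R0 → (0, 3, 4)  (L[2][0] := -2)

L[1][0] = 2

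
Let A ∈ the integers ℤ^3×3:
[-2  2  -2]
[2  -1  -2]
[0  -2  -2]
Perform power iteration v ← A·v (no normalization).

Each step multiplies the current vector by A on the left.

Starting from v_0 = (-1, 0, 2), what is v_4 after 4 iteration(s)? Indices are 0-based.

v_0 = (-1, 0, 2).
v_1 = A·v_0 = (-2, -6, -4).
v_2 = A·v_1 = (0, 10, 20).
v_3 = A·v_2 = (-20, -50, -60).
v_4 = A·v_3 = (60, 130, 220).

v_4 = (60, 130, 220)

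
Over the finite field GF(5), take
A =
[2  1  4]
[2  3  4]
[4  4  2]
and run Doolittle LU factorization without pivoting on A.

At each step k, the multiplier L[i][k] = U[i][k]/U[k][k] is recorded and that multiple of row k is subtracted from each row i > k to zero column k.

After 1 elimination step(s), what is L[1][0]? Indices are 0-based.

L[1][0] = 1

Step 1: pivot at (0,0) is 2.
  row1 ← row1 − (1)·row0  ⇒  L[1][0]=1, U row1=(0, 2, 0)
  row2 ← row2 − (2)·row0  ⇒  L[2][0]=2, U row2=(0, 2, 4)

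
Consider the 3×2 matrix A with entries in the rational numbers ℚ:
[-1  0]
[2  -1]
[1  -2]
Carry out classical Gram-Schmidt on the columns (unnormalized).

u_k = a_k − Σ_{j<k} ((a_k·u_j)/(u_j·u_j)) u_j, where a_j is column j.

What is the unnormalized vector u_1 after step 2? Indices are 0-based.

Step 1: u_0 = a_0 = (-1, 2, 1).
Step 2: u_1 = a_1 − (-2/3)·u_0 = (-2/3, 1/3, -4/3).

u_1 = (-2/3, 1/3, -4/3)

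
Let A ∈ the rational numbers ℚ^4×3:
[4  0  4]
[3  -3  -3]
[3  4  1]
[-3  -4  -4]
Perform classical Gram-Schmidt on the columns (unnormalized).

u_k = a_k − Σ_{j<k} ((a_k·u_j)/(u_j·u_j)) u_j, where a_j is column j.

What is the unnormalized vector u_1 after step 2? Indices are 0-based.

u_1 = (-60/43, -174/43, 127/43, -127/43)

Step 1: u_0 = a_0 = (4, 3, 3, -3).
Step 2: u_1 = a_1 − (15/43)·u_0 = (-60/43, -174/43, 127/43, -127/43).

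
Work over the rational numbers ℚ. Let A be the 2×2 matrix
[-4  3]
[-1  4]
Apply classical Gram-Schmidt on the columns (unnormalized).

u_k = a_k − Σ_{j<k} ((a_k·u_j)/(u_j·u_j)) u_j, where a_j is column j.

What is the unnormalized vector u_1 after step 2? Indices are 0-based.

u_1 = (-13/17, 52/17)

Step 1: u_0 = a_0 = (-4, -1).
Step 2: u_1 = a_1 − (-16/17)·u_0 = (-13/17, 52/17).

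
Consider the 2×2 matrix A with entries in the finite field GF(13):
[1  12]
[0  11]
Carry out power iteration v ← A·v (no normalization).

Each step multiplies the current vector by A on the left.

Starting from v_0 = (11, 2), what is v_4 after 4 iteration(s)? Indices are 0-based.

v_0 = (11, 2).
v_1 = A·v_0 = (9, 9).
v_2 = A·v_1 = (0, 8).
v_3 = A·v_2 = (5, 10).
v_4 = A·v_3 = (8, 6).

v_4 = (8, 6)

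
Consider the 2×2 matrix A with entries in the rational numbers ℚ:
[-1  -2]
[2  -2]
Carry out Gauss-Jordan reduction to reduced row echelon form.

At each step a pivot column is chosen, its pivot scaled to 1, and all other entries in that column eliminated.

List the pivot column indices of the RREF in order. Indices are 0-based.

step 1: normalize row 0 (÷-1) = (1, 2)
  row 1: subtract 2×row0 = (0, -6)
step 2: normalize row 1 (÷-6) = (0, 1)
  row 0: subtract 2×row1 = (1, 0)

pivot columns: 0, 1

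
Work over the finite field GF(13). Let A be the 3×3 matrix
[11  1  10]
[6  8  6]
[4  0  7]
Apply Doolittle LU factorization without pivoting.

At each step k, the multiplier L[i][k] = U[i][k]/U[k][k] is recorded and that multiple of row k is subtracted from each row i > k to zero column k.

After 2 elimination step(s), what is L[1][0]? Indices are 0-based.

L[1][0] = 10

k=0: U[0][0]=11
  eliminate (1,0): mult=10, new row 1: (0, 11, 10); set L[1][0]=10
  eliminate (2,0): mult=11, new row 2: (0, 2, 1); set L[2][0]=11
k=1: U[1][1]=11
  eliminate (2,1): mult=12, new row 2: (0, 0, 11); set L[2][1]=12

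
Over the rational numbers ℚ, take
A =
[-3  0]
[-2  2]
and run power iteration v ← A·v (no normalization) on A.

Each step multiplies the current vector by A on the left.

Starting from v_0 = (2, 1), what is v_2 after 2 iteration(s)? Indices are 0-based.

v_2 = (18, 8)

v_0 = (2, 1).
v_1 = A·v_0 = (-6, -2).
v_2 = A·v_1 = (18, 8).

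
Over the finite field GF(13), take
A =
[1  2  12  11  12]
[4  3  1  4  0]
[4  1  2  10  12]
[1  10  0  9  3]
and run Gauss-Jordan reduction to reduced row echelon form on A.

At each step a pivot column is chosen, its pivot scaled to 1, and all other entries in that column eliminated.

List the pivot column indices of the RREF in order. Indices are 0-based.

pivot(0,0)=1: scale R0 → (1, 2, 12, 11, 12)
  clear (1,0): R1 −= (4)R0 → (0, 8, 5, 12, 4)
  clear (2,0): R2 −= (4)R0 → (0, 6, 6, 5, 3)
  clear (3,0): R3 −= (1)R0 → (0, 8, 1, 11, 4)
pivot(1,1)=8: scale R1 → (0, 1, 12, 8, 7)
  clear (0,1): R0 −= (2)R1 → (1, 0, 1, 8, 11)
  clear (2,1): R2 −= (6)R1 → (0, 0, 12, 9, 0)
  clear (3,1): R3 −= (8)R1 → (0, 0, 9, 12, 0)
pivot(2,2)=12: scale R2 → (0, 0, 1, 4, 0)
  clear (0,2): R0 −= (1)R2 → (1, 0, 0, 4, 11)
  clear (1,2): R1 −= (12)R2 → (0, 1, 0, 12, 7)
  clear (3,2): R3 −= (9)R2 → (0, 0, 0, 2, 0)
pivot(3,3)=2: scale R3 → (0, 0, 0, 1, 0)
  clear (0,3): R0 −= (4)R3 → (1, 0, 0, 0, 11)
  clear (1,3): R1 −= (12)R3 → (0, 1, 0, 0, 7)
  clear (2,3): R2 −= (4)R3 → (0, 0, 1, 0, 0)

pivot columns: 0, 1, 2, 3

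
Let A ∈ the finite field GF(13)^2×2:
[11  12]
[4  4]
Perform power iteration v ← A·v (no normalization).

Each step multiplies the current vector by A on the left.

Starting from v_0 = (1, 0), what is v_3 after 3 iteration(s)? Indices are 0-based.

v_0 = (1, 0).
v_1 = A·v_0 = (11, 4).
v_2 = A·v_1 = (0, 8).
v_3 = A·v_2 = (5, 6).

v_3 = (5, 6)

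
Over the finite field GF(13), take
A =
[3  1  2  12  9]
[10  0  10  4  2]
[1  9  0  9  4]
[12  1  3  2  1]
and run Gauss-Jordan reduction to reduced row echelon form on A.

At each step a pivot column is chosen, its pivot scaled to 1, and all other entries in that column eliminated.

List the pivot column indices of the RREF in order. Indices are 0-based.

step 1: normalize row 0 (÷3) = (1, 9, 5, 4, 3)
  row 1: subtract 10×row0 = (0, 1, 12, 3, 11)
  row 2: subtract 1×row0 = (0, 0, 8, 5, 1)
  row 3: subtract 12×row0 = (0, 10, 8, 6, 4)
step 2: normalize row 1 (÷1) = (0, 1, 12, 3, 11)
  row 0: subtract 9×row1 = (1, 0, 1, 3, 8)
  row 3: subtract 10×row1 = (0, 0, 5, 2, 11)
step 3: normalize row 2 (÷8) = (0, 0, 1, 12, 5)
  row 0: subtract 1×row2 = (1, 0, 0, 4, 3)
  row 1: subtract 12×row2 = (0, 1, 0, 2, 3)
  row 3: subtract 5×row2 = (0, 0, 0, 7, 12)
step 4: normalize row 3 (÷7) = (0, 0, 0, 1, 11)
  row 0: subtract 4×row3 = (1, 0, 0, 0, 11)
  row 1: subtract 2×row3 = (0, 1, 0, 0, 7)
  row 2: subtract 12×row3 = (0, 0, 1, 0, 3)

pivot columns: 0, 1, 2, 3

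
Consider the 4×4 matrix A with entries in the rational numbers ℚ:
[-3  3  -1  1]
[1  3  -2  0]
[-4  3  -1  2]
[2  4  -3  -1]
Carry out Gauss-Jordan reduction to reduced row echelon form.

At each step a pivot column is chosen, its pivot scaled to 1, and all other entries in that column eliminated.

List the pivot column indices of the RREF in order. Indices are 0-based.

pivot columns: 0, 1, 2, 3

step 1: normalize row 0 (÷-3) = (1, -1, 1/3, -1/3)
  row 1: subtract 1×row0 = (0, 4, -7/3, 1/3)
  row 2: subtract -4×row0 = (0, -1, 1/3, 2/3)
  row 3: subtract 2×row0 = (0, 6, -11/3, -1/3)
step 2: normalize row 1 (÷4) = (0, 1, -7/12, 1/12)
  row 0: subtract -1×row1 = (1, 0, -1/4, -1/4)
  row 2: subtract -1×row1 = (0, 0, -1/4, 3/4)
  row 3: subtract 6×row1 = (0, 0, -1/6, -5/6)
step 3: normalize row 2 (÷-1/4) = (0, 0, 1, -3)
  row 0: subtract -1/4×row2 = (1, 0, 0, -1)
  row 1: subtract -7/12×row2 = (0, 1, 0, -5/3)
  row 3: subtract -1/6×row2 = (0, 0, 0, -4/3)
step 4: normalize row 3 (÷-4/3) = (0, 0, 0, 1)
  row 0: subtract -1×row3 = (1, 0, 0, 0)
  row 1: subtract -5/3×row3 = (0, 1, 0, 0)
  row 2: subtract -3×row3 = (0, 0, 1, 0)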